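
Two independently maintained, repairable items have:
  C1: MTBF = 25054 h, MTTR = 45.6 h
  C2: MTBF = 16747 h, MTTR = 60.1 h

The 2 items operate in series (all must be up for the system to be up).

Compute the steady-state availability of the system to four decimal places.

0.9946

A(C1) = MTBF/(MTBF+MTTR) = 25054/(25054+45.6) = 0.998183
A(C2) = MTBF/(MTBF+MTTR) = 16747/(16747+60.1) = 0.996424
Series availability: 0.998183 × 0.996424 = 0.9946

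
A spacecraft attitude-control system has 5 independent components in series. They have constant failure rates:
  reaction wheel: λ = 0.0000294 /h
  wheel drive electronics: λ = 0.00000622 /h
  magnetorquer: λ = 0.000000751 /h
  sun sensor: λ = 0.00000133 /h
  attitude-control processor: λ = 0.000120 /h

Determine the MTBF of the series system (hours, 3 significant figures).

Series of exponential components: λ_sys = Σ λ_i
λ_sys = 0.0000294 + 0.00000622 + 0.000000751 + 0.00000133 + 0.000120 = 1.5770e-04 /h
MTBF = 1 / λ_sys = 6340 h

6340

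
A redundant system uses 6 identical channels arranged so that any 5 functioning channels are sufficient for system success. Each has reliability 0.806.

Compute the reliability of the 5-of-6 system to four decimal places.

0.6701

R = Σ_{i=5}^{6} C(6,i) p^i (1−p)^{6−i} with p = 0.806
C(6,5)·0.806^5·0.194^1 = 0.395939
C(6,6)·0.806^6·0.194^0 = 0.274164
Sum = 0.6701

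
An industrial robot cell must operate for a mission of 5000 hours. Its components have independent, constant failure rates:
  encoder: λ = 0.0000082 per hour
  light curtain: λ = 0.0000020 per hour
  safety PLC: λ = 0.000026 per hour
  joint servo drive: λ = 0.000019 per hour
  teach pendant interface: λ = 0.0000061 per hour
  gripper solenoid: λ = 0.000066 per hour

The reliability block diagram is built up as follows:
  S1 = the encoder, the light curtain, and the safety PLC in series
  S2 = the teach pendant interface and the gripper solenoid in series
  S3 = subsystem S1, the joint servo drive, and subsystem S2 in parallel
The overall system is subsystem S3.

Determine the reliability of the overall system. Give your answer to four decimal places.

0.9955

R(encoder) = exp(−0.0000082 × 5000) = 0.959829
R(light curtain) = exp(−0.0000020 × 5000) = 0.990050
R(safety PLC) = exp(−0.000026 × 5000) = 0.878095
R(joint servo drive) = exp(−0.000019 × 5000) = 0.909373
R(teach pendant interface) = exp(−0.0000061 × 5000) = 0.969960
R(gripper solenoid) = exp(−0.000066 × 5000) = 0.718924
Series (encoder, light curtain, and safety PLC): 0.959829 × 0.990050 × 0.878095 = 0.834435
Series (teach pendant interface and gripper solenoid): 0.969960 × 0.718924 = 0.697328
Parallel ([0.834435], joint servo drive, and [0.697328]): 1 − (1 − 0.834435)(1 − 0.909373)(1 − 0.697328) = 0.9955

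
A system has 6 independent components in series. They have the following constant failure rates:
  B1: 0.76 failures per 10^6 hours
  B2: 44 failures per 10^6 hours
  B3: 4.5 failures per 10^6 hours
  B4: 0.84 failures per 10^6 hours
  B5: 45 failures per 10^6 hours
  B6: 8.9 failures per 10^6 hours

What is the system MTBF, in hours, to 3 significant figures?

9620

Series of exponential components: λ_sys = Σ λ_i
λ_sys = 0.00000076 + 0.000044 + 0.0000045 + 0.00000084 + 0.000045 + 0.0000089 = 1.0400e-04 /h
MTBF = 1 / λ_sys = 9620 h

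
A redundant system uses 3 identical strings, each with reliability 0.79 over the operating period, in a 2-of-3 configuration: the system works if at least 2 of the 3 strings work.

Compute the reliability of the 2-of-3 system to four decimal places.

0.8862

R = Σ_{i=2}^{3} C(3,i) p^i (1−p)^{3−i} with p = 0.79
C(3,2)·0.79^2·0.21^1 = 0.393183
C(3,3)·0.79^3·0.21^0 = 0.493039
Sum = 0.8862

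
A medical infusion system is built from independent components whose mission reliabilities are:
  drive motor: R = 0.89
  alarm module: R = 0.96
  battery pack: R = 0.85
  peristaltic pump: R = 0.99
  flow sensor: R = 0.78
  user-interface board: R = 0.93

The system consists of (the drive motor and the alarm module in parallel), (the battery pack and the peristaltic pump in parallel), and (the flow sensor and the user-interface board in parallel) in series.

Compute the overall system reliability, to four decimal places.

0.9788

Parallel (drive motor and alarm module): 1 − (1 − 0.890000)(1 − 0.960000) = 0.995600
Parallel (battery pack and peristaltic pump): 1 − (1 − 0.850000)(1 − 0.990000) = 0.998500
Parallel (flow sensor and user-interface board): 1 − (1 − 0.780000)(1 − 0.930000) = 0.984600
Series ([0.995600], [0.998500], and [0.984600]): 0.995600 × 0.998500 × 0.984600 = 0.9788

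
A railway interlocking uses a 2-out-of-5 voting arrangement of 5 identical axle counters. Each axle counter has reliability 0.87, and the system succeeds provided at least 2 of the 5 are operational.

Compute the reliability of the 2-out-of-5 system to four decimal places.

0.9987

R = Σ_{i=2}^{5} C(5,i) p^i (1−p)^{5−i} with p = 0.87
C(5,2)·0.87^2·0.13^3 = 0.016629
C(5,3)·0.87^3·0.13^2 = 0.111287
C(5,4)·0.87^4·0.13^1 = 0.372383
C(5,5)·0.87^5·0.13^0 = 0.498421
Sum = 0.9987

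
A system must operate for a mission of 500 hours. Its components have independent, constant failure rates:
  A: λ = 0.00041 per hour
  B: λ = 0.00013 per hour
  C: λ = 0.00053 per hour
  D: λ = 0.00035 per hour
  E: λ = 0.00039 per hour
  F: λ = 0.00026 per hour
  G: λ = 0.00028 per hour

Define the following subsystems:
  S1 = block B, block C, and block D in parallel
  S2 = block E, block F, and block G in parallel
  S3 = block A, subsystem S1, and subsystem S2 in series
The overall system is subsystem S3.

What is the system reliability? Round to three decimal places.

0.810

R(A) = exp(−0.00041 × 500) = 0.81465
R(B) = exp(−0.00013 × 500) = 0.93707
R(C) = exp(−0.00053 × 500) = 0.76721
R(D) = exp(−0.00035 × 500) = 0.83946
R(E) = exp(−0.00039 × 500) = 0.82283
R(F) = exp(−0.00026 × 500) = 0.87810
R(G) = exp(−0.00028 × 500) = 0.86936
Parallel (B, C, and D): 1 − (1 − 0.93707)(1 − 0.76721)(1 − 0.83946) = 0.99765
Parallel (E, F, and G): 1 − (1 − 0.82283)(1 − 0.87810)(1 − 0.86936) = 0.99718
Series (A, [0.99765], and [0.99718]): 0.81465 × 0.99765 × 0.99718 = 0.810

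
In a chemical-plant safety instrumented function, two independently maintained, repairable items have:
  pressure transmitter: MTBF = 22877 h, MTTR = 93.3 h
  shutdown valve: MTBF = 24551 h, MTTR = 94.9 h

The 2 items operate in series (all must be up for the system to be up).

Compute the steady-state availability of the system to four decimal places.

A(pressure transmitter) = MTBF/(MTBF+MTTR) = 22877/(22877+93.3) = 0.995938
A(shutdown valve) = MTBF/(MTBF+MTTR) = 24551/(24551+94.9) = 0.996149
Series availability: 0.995938 × 0.996149 = 0.9921

0.9921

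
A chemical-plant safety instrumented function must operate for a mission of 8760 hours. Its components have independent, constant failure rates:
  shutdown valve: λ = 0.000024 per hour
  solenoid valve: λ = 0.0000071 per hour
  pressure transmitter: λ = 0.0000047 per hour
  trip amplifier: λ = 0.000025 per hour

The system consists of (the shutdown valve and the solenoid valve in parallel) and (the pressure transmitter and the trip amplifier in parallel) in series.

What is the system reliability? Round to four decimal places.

0.9807

R(shutdown valve) = exp(−0.000024 × 8760) = 0.810390
R(solenoid valve) = exp(−0.0000071 × 8760) = 0.939699
R(pressure transmitter) = exp(−0.0000047 × 8760) = 0.959664
R(trip amplifier) = exp(−0.000025 × 8760) = 0.803322
Parallel (shutdown valve and solenoid valve): 1 − (1 − 0.810390)(1 − 0.939699) = 0.988566
Parallel (pressure transmitter and trip amplifier): 1 − (1 − 0.959664)(1 − 0.803322) = 0.992067
Series ([0.988566] and [0.992067]): 0.988566 × 0.992067 = 0.9807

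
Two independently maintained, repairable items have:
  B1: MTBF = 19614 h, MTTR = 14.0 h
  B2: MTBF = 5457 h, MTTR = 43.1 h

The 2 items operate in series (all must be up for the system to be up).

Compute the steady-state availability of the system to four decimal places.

0.9915

A(B1) = MTBF/(MTBF+MTTR) = 19614/(19614+14.0) = 0.999287
A(B2) = MTBF/(MTBF+MTTR) = 5457/(5457+43.1) = 0.992164
Series availability: 0.999287 × 0.992164 = 0.9915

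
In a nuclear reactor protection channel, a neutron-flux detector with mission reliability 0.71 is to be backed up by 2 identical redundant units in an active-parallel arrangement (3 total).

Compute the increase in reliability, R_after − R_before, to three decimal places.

0.266

R_before = 0.71
R_after = 1 − (1 − 0.71)^3 = 0.976
ΔR = 0.976 − 0.71 = 0.266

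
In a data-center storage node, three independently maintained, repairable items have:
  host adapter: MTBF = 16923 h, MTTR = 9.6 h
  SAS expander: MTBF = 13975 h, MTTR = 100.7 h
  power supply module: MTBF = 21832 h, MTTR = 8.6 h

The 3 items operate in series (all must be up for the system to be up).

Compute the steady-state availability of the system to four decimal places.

A(host adapter) = MTBF/(MTBF+MTTR) = 16923/(16923+9.6) = 0.999433
A(SAS expander) = MTBF/(MTBF+MTTR) = 13975/(13975+100.7) = 0.992846
A(power supply module) = MTBF/(MTBF+MTTR) = 21832/(21832+8.6) = 0.999606
Series availability: 0.999433 × 0.992846 × 0.999606 = 0.9919

0.9919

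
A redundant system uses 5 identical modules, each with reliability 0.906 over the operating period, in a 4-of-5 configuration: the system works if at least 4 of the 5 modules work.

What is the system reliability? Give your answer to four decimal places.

R = Σ_{i=4}^{5} C(5,i) p^i (1−p)^{5−i} with p = 0.906
C(5,4)·0.906^4·0.094^1 = 0.316673
C(5,5)·0.906^5·0.094^0 = 0.610437
Sum = 0.9271

0.9271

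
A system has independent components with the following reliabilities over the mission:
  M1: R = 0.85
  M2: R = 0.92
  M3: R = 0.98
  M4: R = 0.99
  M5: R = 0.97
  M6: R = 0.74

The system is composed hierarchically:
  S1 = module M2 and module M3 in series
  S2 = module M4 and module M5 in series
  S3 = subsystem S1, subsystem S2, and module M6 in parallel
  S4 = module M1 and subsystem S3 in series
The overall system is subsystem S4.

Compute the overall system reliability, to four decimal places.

0.8491

Series (M2 and M3): 0.920000 × 0.980000 = 0.901600
Series (M4 and M5): 0.990000 × 0.970000 = 0.960300
Parallel ([0.901600], [0.960300], and M6): 1 − (1 − 0.901600)(1 − 0.960300)(1 − 0.740000) = 0.998984
Series (M1 and [0.998984]): 0.850000 × 0.998984 = 0.8491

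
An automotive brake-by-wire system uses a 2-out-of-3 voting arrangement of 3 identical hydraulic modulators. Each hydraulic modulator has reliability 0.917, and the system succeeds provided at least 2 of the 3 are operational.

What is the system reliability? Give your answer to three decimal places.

R = Σ_{i=2}^{3} C(3,i) p^i (1−p)^{3−i} with p = 0.917
C(3,2)·0.917^2·0.083^1 = 0.20938
C(3,3)·0.917^3·0.083^0 = 0.77110
Sum = 0.980

0.980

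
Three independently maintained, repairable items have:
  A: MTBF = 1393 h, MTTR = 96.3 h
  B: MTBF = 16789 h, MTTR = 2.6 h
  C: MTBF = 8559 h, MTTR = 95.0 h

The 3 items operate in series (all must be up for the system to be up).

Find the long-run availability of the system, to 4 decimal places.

0.9249

A(A) = MTBF/(MTBF+MTTR) = 1393/(1393+96.3) = 0.935339
A(B) = MTBF/(MTBF+MTTR) = 16789/(16789+2.6) = 0.999845
A(C) = MTBF/(MTBF+MTTR) = 8559/(8559+95.0) = 0.989022
Series availability: 0.935339 × 0.999845 × 0.989022 = 0.9249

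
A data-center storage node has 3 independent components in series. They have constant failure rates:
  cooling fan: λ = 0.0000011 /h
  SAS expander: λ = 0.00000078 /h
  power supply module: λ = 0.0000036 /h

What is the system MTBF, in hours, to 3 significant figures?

Series of exponential components: λ_sys = Σ λ_i
λ_sys = 0.0000011 + 0.00000078 + 0.0000036 = 5.4800e-06 /h
MTBF = 1 / λ_sys = 182000 h

182000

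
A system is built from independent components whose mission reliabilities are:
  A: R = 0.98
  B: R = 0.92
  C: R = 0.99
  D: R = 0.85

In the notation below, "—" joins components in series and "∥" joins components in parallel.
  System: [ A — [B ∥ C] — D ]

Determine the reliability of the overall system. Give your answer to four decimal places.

Parallel (B and C): 1 − (1 − 0.920000)(1 − 0.990000) = 0.999200
Series (A, [0.999200], and D): 0.980000 × 0.999200 × 0.850000 = 0.8323

0.8323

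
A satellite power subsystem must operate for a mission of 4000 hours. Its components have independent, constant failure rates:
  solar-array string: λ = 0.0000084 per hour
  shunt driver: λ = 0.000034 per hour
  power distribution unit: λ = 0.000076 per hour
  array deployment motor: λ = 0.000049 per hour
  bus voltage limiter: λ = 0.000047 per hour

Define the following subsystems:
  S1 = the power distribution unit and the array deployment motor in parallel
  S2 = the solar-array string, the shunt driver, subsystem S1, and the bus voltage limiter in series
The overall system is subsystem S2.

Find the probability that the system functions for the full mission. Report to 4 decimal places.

R(solar-array string) = exp(−0.0000084 × 4000) = 0.966958
R(shunt driver) = exp(−0.000034 × 4000) = 0.872843
R(power distribution unit) = exp(−0.000076 × 4000) = 0.737861
R(array deployment motor) = exp(−0.000049 × 4000) = 0.822012
R(bus voltage limiter) = exp(−0.000047 × 4000) = 0.828615
Parallel (power distribution unit and array deployment motor): 1 − (1 − 0.737861)(1 − 0.822012) = 0.953342
Series (solar-array string, shunt driver, [0.953342], and bus voltage limiter): 0.966958 × 0.872843 × 0.953342 × 0.828615 = 0.6667

0.6667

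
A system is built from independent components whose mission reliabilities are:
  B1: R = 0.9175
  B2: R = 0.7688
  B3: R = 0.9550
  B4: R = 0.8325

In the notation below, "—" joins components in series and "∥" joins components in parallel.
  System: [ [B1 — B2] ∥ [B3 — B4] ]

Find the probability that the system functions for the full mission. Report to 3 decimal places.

Series (B1 and B2): 0.91750 × 0.76880 = 0.70537
Series (B3 and B4): 0.95500 × 0.83250 = 0.79504
Parallel ([0.70537] and [0.79504]): 1 − (1 − 0.70537)(1 − 0.79504) = 0.940

0.940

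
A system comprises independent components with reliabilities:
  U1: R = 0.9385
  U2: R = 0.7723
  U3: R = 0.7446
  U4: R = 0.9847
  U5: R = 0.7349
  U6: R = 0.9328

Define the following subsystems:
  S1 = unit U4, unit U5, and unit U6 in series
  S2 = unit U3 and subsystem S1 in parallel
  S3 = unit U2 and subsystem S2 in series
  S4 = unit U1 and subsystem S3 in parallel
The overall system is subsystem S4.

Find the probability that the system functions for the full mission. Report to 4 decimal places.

Series (U4, U5, and U6): 0.984700 × 0.734900 × 0.932800 = 0.675026
Parallel (U3 and [0.675026]): 1 − (1 − 0.744600)(1 − 0.675026) = 0.917002
Series (U2 and [0.917002]): 0.772300 × 0.917002 = 0.708201
Parallel (U1 and [0.708201]): 1 − (1 − 0.938500)(1 − 0.708201) = 0.9821

0.9821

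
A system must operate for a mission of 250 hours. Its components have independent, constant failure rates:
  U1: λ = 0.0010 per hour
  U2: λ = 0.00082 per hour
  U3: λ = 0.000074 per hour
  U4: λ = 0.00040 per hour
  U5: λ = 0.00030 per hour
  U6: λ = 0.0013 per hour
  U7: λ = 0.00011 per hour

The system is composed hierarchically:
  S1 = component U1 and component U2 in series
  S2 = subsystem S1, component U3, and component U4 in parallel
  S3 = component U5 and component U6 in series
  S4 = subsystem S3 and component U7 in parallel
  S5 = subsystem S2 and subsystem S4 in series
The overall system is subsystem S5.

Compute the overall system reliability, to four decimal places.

R(U1) = exp(−0.0010 × 250) = 0.778801
R(U2) = exp(−0.00082 × 250) = 0.814647
R(U3) = exp(−0.000074 × 250) = 0.981670
R(U4) = exp(−0.00040 × 250) = 0.904837
R(U5) = exp(−0.00030 × 250) = 0.927743
R(U6) = exp(−0.0013 × 250) = 0.722527
R(U7) = exp(−0.00011 × 250) = 0.972875
Series (U1 and U2): 0.778801 × 0.814647 = 0.634448
Parallel ([0.634448], U3, and U4): 1 − (1 − 0.634448)(1 − 0.981670)(1 − 0.904837) = 0.999362
Series (U5 and U6): 0.927743 × 0.722527 = 0.670319
Parallel ([0.670319] and U7): 1 − (1 − 0.670319)(1 − 0.972875) = 0.991057
Series ([0.999362] and [0.991057]): 0.999362 × 0.991057 = 0.9904

0.9904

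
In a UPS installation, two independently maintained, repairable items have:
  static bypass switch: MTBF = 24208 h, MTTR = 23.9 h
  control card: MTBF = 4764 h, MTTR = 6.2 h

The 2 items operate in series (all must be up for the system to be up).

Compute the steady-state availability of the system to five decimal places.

A(static bypass switch) = MTBF/(MTBF+MTTR) = 24208/(24208+23.9) = 0.999014
A(control card) = MTBF/(MTBF+MTTR) = 4764/(4764+6.2) = 0.998700
Series availability: 0.999014 × 0.998700 = 0.99772

0.99772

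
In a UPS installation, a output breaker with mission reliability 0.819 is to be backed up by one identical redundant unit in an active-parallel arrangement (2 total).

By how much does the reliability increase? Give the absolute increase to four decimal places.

0.1482

R_before = 0.819
R_after = 1 − (1 − 0.819)^2 = 0.9672
ΔR = 0.9672 − 0.819 = 0.1482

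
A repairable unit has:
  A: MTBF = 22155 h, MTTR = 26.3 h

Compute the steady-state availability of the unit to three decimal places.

A(A) = MTBF/(MTBF+MTTR) = 22155/(22155+26.3) = 0.999

0.999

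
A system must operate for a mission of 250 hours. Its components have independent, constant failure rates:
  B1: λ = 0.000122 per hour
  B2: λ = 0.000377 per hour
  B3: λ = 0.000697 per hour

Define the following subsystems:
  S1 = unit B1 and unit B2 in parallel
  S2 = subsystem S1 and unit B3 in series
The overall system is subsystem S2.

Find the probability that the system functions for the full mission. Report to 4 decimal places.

R(B1) = exp(−0.000122 × 250) = 0.969960
R(B2) = exp(−0.000377 × 250) = 0.910055
R(B3) = exp(−0.000697 × 250) = 0.840087
Parallel (B1 and B2): 1 − (1 − 0.969960)(1 − 0.910055) = 0.997298
Series ([0.997298] and B3): 0.997298 × 0.840087 = 0.8378

0.8378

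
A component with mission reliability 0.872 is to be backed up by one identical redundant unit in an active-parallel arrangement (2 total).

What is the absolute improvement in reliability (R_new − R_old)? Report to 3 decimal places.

R_before = 0.872
R_after = 1 − (1 − 0.872)^2 = 0.984
ΔR = 0.984 − 0.872 = 0.112

0.112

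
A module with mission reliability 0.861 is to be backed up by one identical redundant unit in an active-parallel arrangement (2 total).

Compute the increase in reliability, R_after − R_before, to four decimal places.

0.1197

R_before = 0.861
R_after = 1 − (1 − 0.861)^2 = 0.9807
ΔR = 0.9807 − 0.861 = 0.1197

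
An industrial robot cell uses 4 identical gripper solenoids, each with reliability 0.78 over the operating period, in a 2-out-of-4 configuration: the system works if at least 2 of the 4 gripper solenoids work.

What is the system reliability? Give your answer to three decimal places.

0.964

R = Σ_{i=2}^{4} C(4,i) p^i (1−p)^{4−i} with p = 0.78
C(4,2)·0.78^2·0.22^2 = 0.17668
C(4,3)·0.78^3·0.22^1 = 0.41761
C(4,4)·0.78^4·0.22^0 = 0.37015
Sum = 0.964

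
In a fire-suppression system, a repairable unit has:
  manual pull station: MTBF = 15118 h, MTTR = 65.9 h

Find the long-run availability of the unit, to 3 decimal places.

A(manual pull station) = MTBF/(MTBF+MTTR) = 15118/(15118+65.9) = 0.996

0.996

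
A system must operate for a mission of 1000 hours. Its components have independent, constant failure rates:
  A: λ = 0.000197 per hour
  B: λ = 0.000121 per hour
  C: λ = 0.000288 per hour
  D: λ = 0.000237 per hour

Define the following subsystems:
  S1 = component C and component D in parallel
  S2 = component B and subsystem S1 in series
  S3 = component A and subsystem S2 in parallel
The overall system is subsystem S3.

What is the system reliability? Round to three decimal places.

R(A) = exp(−0.000197 × 1000) = 0.82119
R(B) = exp(−0.000121 × 1000) = 0.88603
R(C) = exp(−0.000288 × 1000) = 0.74976
R(D) = exp(−0.000237 × 1000) = 0.78899
Parallel (C and D): 1 − (1 − 0.74976)(1 − 0.78899) = 0.94720
Series (B and [0.94720]): 0.88603 × 0.94720 = 0.83925
Parallel (A and [0.83925]): 1 − (1 − 0.82119)(1 − 0.83925) = 0.971

0.971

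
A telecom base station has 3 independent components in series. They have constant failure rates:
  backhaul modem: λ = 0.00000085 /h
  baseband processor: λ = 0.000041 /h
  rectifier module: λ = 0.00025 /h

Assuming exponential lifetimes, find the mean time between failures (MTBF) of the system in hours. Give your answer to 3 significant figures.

3430

Series of exponential components: λ_sys = Σ λ_i
λ_sys = 0.00000085 + 0.000041 + 0.00025 = 2.9185e-04 /h
MTBF = 1 / λ_sys = 3430 h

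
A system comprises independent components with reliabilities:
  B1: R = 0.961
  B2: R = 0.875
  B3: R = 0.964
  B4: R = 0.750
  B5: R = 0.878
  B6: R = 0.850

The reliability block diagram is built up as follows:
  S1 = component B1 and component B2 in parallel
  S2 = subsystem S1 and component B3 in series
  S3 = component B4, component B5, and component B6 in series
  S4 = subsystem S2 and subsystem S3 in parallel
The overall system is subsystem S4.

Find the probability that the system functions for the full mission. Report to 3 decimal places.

0.982

Parallel (B1 and B2): 1 − (1 − 0.96100)(1 − 0.87500) = 0.99513
Series ([0.99513] and B3): 0.99513 × 0.96400 = 0.95931
Series (B4, B5, and B6): 0.75000 × 0.87800 × 0.85000 = 0.55973
Parallel ([0.95931] and [0.55973]): 1 − (1 − 0.95931)(1 − 0.55973) = 0.982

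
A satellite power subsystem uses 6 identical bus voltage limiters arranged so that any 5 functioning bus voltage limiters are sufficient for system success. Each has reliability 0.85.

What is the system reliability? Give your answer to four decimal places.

R = Σ_{i=5}^{6} C(6,i) p^i (1−p)^{6−i} with p = 0.85
C(6,5)·0.85^5·0.15^1 = 0.399335
C(6,6)·0.85^6·0.15^0 = 0.377150
Sum = 0.7765

0.7765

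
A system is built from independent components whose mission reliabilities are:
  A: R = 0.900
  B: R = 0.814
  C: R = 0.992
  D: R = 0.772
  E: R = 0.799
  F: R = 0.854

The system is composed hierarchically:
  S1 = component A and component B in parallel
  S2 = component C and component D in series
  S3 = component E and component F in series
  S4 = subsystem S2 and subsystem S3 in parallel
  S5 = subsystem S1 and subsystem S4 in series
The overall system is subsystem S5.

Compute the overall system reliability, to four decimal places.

0.9084

Parallel (A and B): 1 − (1 − 0.900000)(1 − 0.814000) = 0.981400
Series (C and D): 0.992000 × 0.772000 = 0.765824
Series (E and F): 0.799000 × 0.854000 = 0.682346
Parallel ([0.765824] and [0.682346]): 1 − (1 − 0.765824)(1 − 0.682346) = 0.925613
Series ([0.981400] and [0.925613]): 0.981400 × 0.925613 = 0.9084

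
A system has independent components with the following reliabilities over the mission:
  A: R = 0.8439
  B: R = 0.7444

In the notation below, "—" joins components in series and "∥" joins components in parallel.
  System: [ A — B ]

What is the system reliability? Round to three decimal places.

Series (A and B): 0.84390 × 0.74440 = 0.628

0.628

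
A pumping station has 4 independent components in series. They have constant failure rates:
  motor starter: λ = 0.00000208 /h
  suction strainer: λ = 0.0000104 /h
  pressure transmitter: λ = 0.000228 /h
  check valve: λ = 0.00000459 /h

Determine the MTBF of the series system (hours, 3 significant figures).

4080

Series of exponential components: λ_sys = Σ λ_i
λ_sys = 0.00000208 + 0.0000104 + 0.000228 + 0.00000459 = 2.4507e-04 /h
MTBF = 1 / λ_sys = 4080 h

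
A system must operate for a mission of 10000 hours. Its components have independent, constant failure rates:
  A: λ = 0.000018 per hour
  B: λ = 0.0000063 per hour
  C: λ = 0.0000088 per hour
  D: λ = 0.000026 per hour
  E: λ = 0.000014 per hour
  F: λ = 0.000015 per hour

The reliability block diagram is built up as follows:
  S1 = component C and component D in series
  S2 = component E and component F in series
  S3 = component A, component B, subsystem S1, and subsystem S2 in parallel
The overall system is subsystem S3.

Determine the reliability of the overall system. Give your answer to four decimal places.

R(A) = exp(−0.000018 × 10000) = 0.835270
R(B) = exp(−0.0000063 × 10000) = 0.938943
R(C) = exp(−0.0000088 × 10000) = 0.915761
R(D) = exp(−0.000026 × 10000) = 0.771052
R(E) = exp(−0.000014 × 10000) = 0.869358
R(F) = exp(−0.000015 × 10000) = 0.860708
Series (C and D): 0.915761 × 0.771052 = 0.706099
Series (E and F): 0.869358 × 0.860708 = 0.748263
Parallel (A, B, [0.706099], and [0.748263]): 1 − (1 − 0.835270)(1 − 0.938943)(1 − 0.706099)(1 − 0.748263) = 0.9993

0.9993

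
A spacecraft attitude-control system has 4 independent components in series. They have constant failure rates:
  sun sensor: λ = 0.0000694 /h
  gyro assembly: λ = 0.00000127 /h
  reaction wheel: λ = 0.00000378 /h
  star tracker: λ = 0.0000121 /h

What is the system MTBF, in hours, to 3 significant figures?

11600

Series of exponential components: λ_sys = Σ λ_i
λ_sys = 0.0000694 + 0.00000127 + 0.00000378 + 0.0000121 = 8.6550e-05 /h
MTBF = 1 / λ_sys = 11600 h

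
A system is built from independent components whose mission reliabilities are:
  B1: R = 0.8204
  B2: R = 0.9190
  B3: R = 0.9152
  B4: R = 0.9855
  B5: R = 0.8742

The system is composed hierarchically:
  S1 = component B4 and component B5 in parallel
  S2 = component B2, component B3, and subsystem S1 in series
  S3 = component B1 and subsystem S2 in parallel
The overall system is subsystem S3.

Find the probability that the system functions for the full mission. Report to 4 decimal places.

Parallel (B4 and B5): 1 − (1 − 0.985500)(1 − 0.874200) = 0.998176
Series (B2, B3, and [0.998176]): 0.919000 × 0.915200 × 0.998176 = 0.839535
Parallel (B1 and [0.839535]): 1 − (1 − 0.820400)(1 − 0.839535) = 0.9712

0.9712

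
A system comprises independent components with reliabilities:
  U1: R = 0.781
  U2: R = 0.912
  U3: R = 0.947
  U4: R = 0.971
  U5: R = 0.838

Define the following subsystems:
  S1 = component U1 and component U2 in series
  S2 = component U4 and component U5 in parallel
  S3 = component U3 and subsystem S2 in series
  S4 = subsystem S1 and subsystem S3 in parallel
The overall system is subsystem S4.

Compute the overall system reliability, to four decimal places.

0.9835

Series (U1 and U2): 0.781000 × 0.912000 = 0.712272
Parallel (U4 and U5): 1 − (1 − 0.971000)(1 − 0.838000) = 0.995302
Series (U3 and [0.995302]): 0.947000 × 0.995302 = 0.942551
Parallel ([0.712272] and [0.942551]): 1 − (1 − 0.712272)(1 − 0.942551) = 0.9835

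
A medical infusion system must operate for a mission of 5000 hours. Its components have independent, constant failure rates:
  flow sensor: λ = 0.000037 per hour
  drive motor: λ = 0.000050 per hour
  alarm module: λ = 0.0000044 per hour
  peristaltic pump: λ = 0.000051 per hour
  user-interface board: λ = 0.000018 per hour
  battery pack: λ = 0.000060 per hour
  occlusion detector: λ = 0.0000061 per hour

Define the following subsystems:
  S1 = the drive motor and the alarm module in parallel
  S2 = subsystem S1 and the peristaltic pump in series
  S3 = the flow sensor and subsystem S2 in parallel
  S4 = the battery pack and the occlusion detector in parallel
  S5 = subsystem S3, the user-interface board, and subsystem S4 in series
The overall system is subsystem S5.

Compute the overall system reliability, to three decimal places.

0.872

R(flow sensor) = exp(−0.000037 × 5000) = 0.83110
R(drive motor) = exp(−0.000050 × 5000) = 0.77880
R(alarm module) = exp(−0.0000044 × 5000) = 0.97824
R(peristaltic pump) = exp(−0.000051 × 5000) = 0.77492
R(user-interface board) = exp(−0.000018 × 5000) = 0.91393
R(battery pack) = exp(−0.000060 × 5000) = 0.74082
R(occlusion detector) = exp(−0.0000061 × 5000) = 0.96996
Parallel (drive motor and alarm module): 1 − (1 − 0.77880)(1 − 0.97824) = 0.99519
Series ([0.99519] and peristaltic pump): 0.99519 × 0.77492 = 0.77119
Parallel (flow sensor and [0.77119]): 1 − (1 − 0.83110)(1 − 0.77119) = 0.96135
Parallel (battery pack and occlusion detector): 1 − (1 − 0.74082)(1 − 0.96996) = 0.99221
Series ([0.96135], user-interface board, and [0.99221]): 0.96135 × 0.91393 × 0.99221 = 0.872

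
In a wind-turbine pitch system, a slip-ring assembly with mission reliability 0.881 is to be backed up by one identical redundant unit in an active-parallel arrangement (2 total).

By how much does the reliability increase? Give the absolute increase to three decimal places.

R_before = 0.881
R_after = 1 − (1 − 0.881)^2 = 0.986
ΔR = 0.986 − 0.881 = 0.105

0.105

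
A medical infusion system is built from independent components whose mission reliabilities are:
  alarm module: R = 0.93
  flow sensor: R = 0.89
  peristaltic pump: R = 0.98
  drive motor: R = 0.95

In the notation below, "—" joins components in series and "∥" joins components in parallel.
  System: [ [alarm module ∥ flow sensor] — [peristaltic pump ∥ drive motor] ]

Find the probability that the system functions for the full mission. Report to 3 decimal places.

Parallel (alarm module and flow sensor): 1 − (1 − 0.93000)(1 − 0.89000) = 0.99230
Parallel (peristaltic pump and drive motor): 1 − (1 − 0.98000)(1 − 0.95000) = 0.99900
Series ([0.99230] and [0.99900]): 0.99230 × 0.99900 = 0.991

0.991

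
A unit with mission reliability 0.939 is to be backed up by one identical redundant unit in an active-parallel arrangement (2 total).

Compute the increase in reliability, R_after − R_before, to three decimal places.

0.057

R_before = 0.939
R_after = 1 − (1 − 0.939)^2 = 0.996
ΔR = 0.996 − 0.939 = 0.057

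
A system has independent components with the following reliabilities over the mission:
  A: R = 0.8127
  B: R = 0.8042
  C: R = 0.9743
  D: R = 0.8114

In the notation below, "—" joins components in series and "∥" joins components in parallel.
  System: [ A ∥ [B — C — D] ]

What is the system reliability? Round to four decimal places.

Series (B, C, and D): 0.804200 × 0.974300 × 0.811400 = 0.635758
Parallel (A and [0.635758]): 1 − (1 − 0.812700)(1 − 0.635758) = 0.9318

0.9318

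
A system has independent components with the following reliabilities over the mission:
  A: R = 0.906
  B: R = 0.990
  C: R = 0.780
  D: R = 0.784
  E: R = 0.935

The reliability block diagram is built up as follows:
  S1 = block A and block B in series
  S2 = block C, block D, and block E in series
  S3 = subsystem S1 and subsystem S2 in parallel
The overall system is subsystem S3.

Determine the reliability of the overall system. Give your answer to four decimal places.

0.9559

Series (A and B): 0.906000 × 0.990000 = 0.896940
Series (C, D, and E): 0.780000 × 0.784000 × 0.935000 = 0.571771
Parallel ([0.896940] and [0.571771]): 1 − (1 − 0.896940)(1 − 0.571771) = 0.9559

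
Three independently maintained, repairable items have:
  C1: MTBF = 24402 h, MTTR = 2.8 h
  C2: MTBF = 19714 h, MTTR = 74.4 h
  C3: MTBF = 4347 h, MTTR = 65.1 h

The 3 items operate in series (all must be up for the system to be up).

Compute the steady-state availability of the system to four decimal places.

A(C1) = MTBF/(MTBF+MTTR) = 24402/(24402+2.8) = 0.999885
A(C2) = MTBF/(MTBF+MTTR) = 19714/(19714+74.4) = 0.996240
A(C3) = MTBF/(MTBF+MTTR) = 4347/(4347+65.1) = 0.985245
Series availability: 0.999885 × 0.996240 × 0.985245 = 0.9814

0.9814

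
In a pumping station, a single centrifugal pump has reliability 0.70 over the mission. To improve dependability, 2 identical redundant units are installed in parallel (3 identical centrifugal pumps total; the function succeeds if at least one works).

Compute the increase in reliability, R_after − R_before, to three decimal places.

R_before = 0.70
R_after = 1 − (1 − 0.70)^3 = 0.973
ΔR = 0.973 − 0.70 = 0.273

0.273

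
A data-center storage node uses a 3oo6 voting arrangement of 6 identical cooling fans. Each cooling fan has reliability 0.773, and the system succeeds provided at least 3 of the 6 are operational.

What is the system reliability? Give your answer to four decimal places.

0.9733

R = Σ_{i=3}^{6} C(6,i) p^i (1−p)^{6−i} with p = 0.773
C(6,3)·0.773^3·0.227^3 = 0.108055
C(6,4)·0.773^4·0.227^2 = 0.275969
C(6,5)·0.773^5·0.227^1 = 0.375902
C(6,6)·0.773^6·0.227^0 = 0.213342
Sum = 0.9733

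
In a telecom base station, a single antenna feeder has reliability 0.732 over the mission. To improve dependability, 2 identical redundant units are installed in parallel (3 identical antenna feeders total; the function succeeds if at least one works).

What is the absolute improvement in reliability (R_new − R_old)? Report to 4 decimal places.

0.2488

R_before = 0.732
R_after = 1 − (1 − 0.732)^3 = 0.9808
ΔR = 0.9808 − 0.732 = 0.2488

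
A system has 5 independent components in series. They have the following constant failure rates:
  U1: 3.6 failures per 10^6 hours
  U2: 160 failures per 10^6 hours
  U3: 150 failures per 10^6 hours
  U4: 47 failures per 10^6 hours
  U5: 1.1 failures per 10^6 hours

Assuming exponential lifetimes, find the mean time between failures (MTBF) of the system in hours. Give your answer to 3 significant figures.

Series of exponential components: λ_sys = Σ λ_i
λ_sys = 0.0000036 + 0.00016 + 0.00015 + 0.000047 + 0.0000011 = 3.6170e-04 /h
MTBF = 1 / λ_sys = 2760 h

2760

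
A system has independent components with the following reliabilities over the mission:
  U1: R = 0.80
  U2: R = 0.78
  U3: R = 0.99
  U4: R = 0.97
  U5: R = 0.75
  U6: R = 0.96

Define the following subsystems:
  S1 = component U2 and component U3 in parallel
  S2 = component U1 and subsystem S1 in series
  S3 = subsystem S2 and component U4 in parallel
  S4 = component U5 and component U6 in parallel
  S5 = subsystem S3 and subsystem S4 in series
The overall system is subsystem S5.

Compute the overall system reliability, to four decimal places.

0.9840

Parallel (U2 and U3): 1 − (1 − 0.780000)(1 − 0.990000) = 0.997800
Series (U1 and [0.997800]): 0.800000 × 0.997800 = 0.798240
Parallel ([0.798240] and U4): 1 − (1 − 0.798240)(1 − 0.970000) = 0.993947
Parallel (U5 and U6): 1 − (1 − 0.750000)(1 − 0.960000) = 0.990000
Series ([0.993947] and [0.990000]): 0.993947 × 0.990000 = 0.9840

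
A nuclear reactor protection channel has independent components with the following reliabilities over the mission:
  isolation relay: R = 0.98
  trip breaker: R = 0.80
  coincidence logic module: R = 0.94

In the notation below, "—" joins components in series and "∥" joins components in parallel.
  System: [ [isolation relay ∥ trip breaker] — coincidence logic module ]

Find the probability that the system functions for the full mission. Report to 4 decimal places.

0.9362

Parallel (isolation relay and trip breaker): 1 − (1 − 0.980000)(1 − 0.800000) = 0.996000
Series ([0.996000] and coincidence logic module): 0.996000 × 0.940000 = 0.9362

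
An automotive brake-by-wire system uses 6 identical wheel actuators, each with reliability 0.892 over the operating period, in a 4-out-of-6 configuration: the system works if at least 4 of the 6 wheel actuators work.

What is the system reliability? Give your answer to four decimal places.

0.9804

R = Σ_{i=4}^{6} C(6,i) p^i (1−p)^{6−i} with p = 0.892
C(6,4)·0.892^4·0.108^2 = 0.110764
C(6,5)·0.892^5·0.108^1 = 0.365931
C(6,6)·0.892^6·0.108^0 = 0.503720
Sum = 0.9804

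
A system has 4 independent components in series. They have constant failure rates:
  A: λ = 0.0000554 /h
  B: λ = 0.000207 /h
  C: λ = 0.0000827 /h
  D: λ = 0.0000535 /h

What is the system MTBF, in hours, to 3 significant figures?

2510

Series of exponential components: λ_sys = Σ λ_i
λ_sys = 0.0000554 + 0.000207 + 0.0000827 + 0.0000535 = 3.9860e-04 /h
MTBF = 1 / λ_sys = 2510 h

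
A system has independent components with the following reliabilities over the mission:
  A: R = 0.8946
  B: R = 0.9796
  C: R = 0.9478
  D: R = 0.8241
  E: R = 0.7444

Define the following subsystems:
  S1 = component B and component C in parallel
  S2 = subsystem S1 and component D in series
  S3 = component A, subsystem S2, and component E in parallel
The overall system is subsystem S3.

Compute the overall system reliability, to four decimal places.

Parallel (B and C): 1 − (1 − 0.979600)(1 − 0.947800) = 0.998935
Series ([0.998935] and D): 0.998935 × 0.824100 = 0.823222
Parallel (A, [0.823222], and E): 1 − (1 − 0.894600)(1 − 0.823222)(1 − 0.744400) = 0.9952

0.9952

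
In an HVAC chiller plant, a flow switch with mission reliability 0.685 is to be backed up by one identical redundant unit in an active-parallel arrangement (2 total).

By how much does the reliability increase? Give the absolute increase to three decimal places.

R_before = 0.685
R_after = 1 − (1 − 0.685)^2 = 0.901
ΔR = 0.901 − 0.685 = 0.216

0.216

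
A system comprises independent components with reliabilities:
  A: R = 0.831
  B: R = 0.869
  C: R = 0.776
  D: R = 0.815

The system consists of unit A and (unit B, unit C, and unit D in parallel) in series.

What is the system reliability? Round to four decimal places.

Parallel (B, C, and D): 1 − (1 − 0.869000)(1 − 0.776000)(1 − 0.815000) = 0.994571
Series (A and [0.994571]): 0.831000 × 0.994571 = 0.8265

0.8265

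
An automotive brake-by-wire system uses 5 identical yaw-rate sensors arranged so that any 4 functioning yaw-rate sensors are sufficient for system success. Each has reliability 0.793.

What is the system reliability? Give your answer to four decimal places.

R = Σ_{i=4}^{5} C(5,i) p^i (1−p)^{5−i} with p = 0.793
C(5,4)·0.793^4·0.207^1 = 0.409292
C(5,5)·0.793^5·0.207^0 = 0.313593
Sum = 0.7229

0.7229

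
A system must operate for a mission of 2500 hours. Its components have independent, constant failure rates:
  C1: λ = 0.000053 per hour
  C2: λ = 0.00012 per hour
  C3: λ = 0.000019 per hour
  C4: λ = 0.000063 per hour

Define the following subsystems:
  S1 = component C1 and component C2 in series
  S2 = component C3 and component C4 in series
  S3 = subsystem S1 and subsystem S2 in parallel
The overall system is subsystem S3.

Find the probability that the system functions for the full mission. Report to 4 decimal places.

R(C1) = exp(−0.000053 × 2500) = 0.875903
R(C2) = exp(−0.00012 × 2500) = 0.740818
R(C3) = exp(−0.000019 × 2500) = 0.953610
R(C4) = exp(−0.000063 × 2500) = 0.854277
Series (C1 and C2): 0.875903 × 0.740818 = 0.648885
Series (C3 and C4): 0.953610 × 0.854277 = 0.814647
Parallel ([0.648885] and [0.814647]): 1 − (1 − 0.648885)(1 − 0.814647) = 0.9349

0.9349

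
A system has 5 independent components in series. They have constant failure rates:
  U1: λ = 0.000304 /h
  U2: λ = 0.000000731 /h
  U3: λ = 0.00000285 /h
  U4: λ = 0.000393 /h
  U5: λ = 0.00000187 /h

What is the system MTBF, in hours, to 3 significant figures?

Series of exponential components: λ_sys = Σ λ_i
λ_sys = 0.000304 + 0.000000731 + 0.00000285 + 0.000393 + 0.00000187 = 7.0245e-04 /h
MTBF = 1 / λ_sys = 1420 h

1420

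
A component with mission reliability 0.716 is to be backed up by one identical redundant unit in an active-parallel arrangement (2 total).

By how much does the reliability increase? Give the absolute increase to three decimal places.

R_before = 0.716
R_after = 1 − (1 − 0.716)^2 = 0.919
ΔR = 0.919 − 0.716 = 0.203

0.203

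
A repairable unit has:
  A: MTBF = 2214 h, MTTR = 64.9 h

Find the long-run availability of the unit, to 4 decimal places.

0.9715

A(A) = MTBF/(MTBF+MTTR) = 2214/(2214+64.9) = 0.9715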